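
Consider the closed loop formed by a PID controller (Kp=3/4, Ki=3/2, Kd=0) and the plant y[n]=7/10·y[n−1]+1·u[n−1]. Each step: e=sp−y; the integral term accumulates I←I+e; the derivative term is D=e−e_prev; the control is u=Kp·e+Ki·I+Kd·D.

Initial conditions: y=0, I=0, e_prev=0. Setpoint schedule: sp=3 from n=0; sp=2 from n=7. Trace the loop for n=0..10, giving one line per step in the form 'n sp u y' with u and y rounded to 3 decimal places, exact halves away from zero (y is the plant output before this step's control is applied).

0 3 6.750 0.000
1 3 -3.938 6.750
2 3 3.853 0.788
3 3 -0.966 4.404
4 3 2.074 2.117
5 3 0.161 3.556
6 3 1.365 2.650
7 2 -1.643 3.220
8 2 2.397 0.611
9 2 -0.500 2.825
10 2 1.295 1.477

(exact arithmetic carried between steps; '≈' marks a value shown rounded to 6 d.p. or computed from one; I and e_prev carry over from the previous line; the table rounds u and y to 3 d.p., halves away from zero)
n=0: y=0, sp=3, e=sp−y=3; I=3, D=e−e_prev=3; u=3/4·3+3/2·3+0·3=6.75; next y=7/10·0+1·6.75=6.75
n=1: y=6.75, sp=3, e=sp−y=-3.75; I=-0.75, D=e−e_prev=-6.75; u=3/4·(-3.75)+3/2·(-0.75)+0·(-6.75)=-3.9375; next y=7/10·6.75+1·(-3.9375)=0.7875
n=2: y=0.7875, sp=3, e=sp−y=2.2125; I=1.4625, D=e−e_prev=5.9625; u=3/4·2.2125+3/2·1.4625+0·5.9625=3.853125; next y=7/10·0.7875+1·3.853125=4.404375
n=3: y=4.404375, sp=3, e=sp−y=-1.404375; I=0.058125, D=e−e_prev=-3.616875; u=3/4·(-1.404375)+3/2·0.058125+0·(-3.616875)≈-0.966094; next y=7/10·4.404375+1·(-0.966094)≈2.116969
n=4: y≈2.116969, sp=3, e=sp−y≈0.883031; I≈0.941156, D=e−e_prev≈2.287406; u=3/4·0.883031+3/2·0.941156+0·2.287406≈2.074008; next y=7/10·2.116969+1·2.074008≈3.555886
n=5: y≈3.555886, sp=3, e=sp−y≈-0.555886; I≈0.385270, D=e−e_prev≈-1.438917; u=3/4·(-0.555886)+3/2·0.385270+0·(-1.438917)≈0.160991; next y=7/10·3.555886+1·0.160991≈2.650111
n=6: y≈2.650111, sp=3, e=sp−y≈0.349889; I≈0.735159, D=e−e_prev≈0.905775; u=3/4·0.349889+3/2·0.735159+0·0.905775≈1.365155; next y=7/10·2.650111+1·1.365155≈3.220233
n=7: y≈3.220233, sp=2, e=sp−y≈-1.220233; I≈-0.485074, D=e−e_prev≈-1.570122; u=3/4·(-1.220233)+3/2·(-0.485074)+0·(-1.570122)≈-1.642786; next y=7/10·3.220233+1·(-1.642786)≈0.611377
n=8: y≈0.611377, sp=2, e=sp−y≈1.388623; I≈0.903549, D=e−e_prev≈2.608856; u=3/4·1.388623+3/2·0.903549+0·2.608856≈2.396790; next y=7/10·0.611377+1·2.396790≈2.824754
n=9: y≈2.824754, sp=2, e=sp−y≈-0.824754; I≈0.078795, D=e−e_prev≈-2.213377; u=3/4·(-0.824754)+3/2·0.078795+0·(-2.213377)≈-0.500374; next y=7/10·2.824754+1·(-0.500374)≈1.476954
n=10: y≈1.476954, sp=2, e=sp−y≈0.523046; I≈0.601840, D=e−e_prev≈1.347800; u=3/4·0.523046+3/2·0.601840+0·1.347800≈1.295045; next y=7/10·1.476954+1·1.295045≈2.328913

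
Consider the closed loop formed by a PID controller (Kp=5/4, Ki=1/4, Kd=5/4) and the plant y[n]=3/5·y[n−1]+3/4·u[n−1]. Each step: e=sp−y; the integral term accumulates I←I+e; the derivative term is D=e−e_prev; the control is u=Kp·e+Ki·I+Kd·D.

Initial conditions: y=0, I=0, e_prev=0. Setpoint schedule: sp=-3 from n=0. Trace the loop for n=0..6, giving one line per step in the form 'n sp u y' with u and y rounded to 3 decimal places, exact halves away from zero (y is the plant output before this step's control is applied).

0 -3 -8.250 0.000
1 -3 11.766 -6.188
2 -3 -26.245 5.112
3 -3 45.604 -16.617
4 -3 -90.489 24.233
5 -3 167.054 -53.327
6 -3 -320.522 93.295

(exact arithmetic carried between steps; '≈' marks a value shown rounded to 6 d.p. or computed from one; I and e_prev carry over from the previous line; the table rounds u and y to 3 d.p., halves away from zero)
n=0: y=0, sp=-3, e=sp−y=-3; I=-3, D=e−e_prev=-3; u=5/4·(-3)+1/4·(-3)+5/4·(-3)=-8.25; next y=3/5·0+3/4·(-8.25)=-6.1875
n=1: y=-6.1875, sp=-3, e=sp−y=3.1875; I=0.1875, D=e−e_prev=6.1875; u=5/4·3.1875+1/4·0.1875+5/4·6.1875=11.765625; next y=3/5·(-6.1875)+3/4·11.765625≈5.111719
n=2: y≈5.111719, sp=-3, e=sp−y≈-8.111719; I≈-7.924219, D=e−e_prev≈-11.299219; u=5/4·(-8.111719)+1/4·(-7.924219)+5/4·(-11.299219)≈-26.244727; next y=3/5·5.111719+3/4·(-26.244727)≈-16.616514
n=3: y≈-16.616514, sp=-3, e=sp−y≈13.616514; I≈5.692295, D=e−e_prev≈21.728232; u=5/4·13.616514+1/4·5.692295+5/4·21.728232≈45.604006; next y=3/5·(-16.616514)+3/4·45.604006≈24.233097
n=4: y≈24.233097, sp=-3, e=sp−y≈-27.233097; I≈-21.540802, D=e−e_prev≈-40.849610; u=5/4·(-27.233097)+1/4·(-21.540802)+5/4·(-40.849610)≈-90.488584; next y=3/5·24.233097+3/4·(-90.488584)≈-53.326580
n=5: y≈-53.326580, sp=-3, e=sp−y≈50.326580; I≈28.785778, D=e−e_prev≈77.559677; u=5/4·50.326580+1/4·28.785778+5/4·77.559677≈167.054265; next y=3/5·(-53.326580)+3/4·167.054265≈93.294751
n=6: y≈93.294751, sp=-3, e=sp−y≈-96.294751; I≈-67.508973, D=e−e_prev≈-146.621331; u=5/4·(-96.294751)+1/4·(-67.508973)+5/4·(-146.621331)≈-320.522345; next y=3/5·93.294751+3/4·(-320.522345)≈-184.414909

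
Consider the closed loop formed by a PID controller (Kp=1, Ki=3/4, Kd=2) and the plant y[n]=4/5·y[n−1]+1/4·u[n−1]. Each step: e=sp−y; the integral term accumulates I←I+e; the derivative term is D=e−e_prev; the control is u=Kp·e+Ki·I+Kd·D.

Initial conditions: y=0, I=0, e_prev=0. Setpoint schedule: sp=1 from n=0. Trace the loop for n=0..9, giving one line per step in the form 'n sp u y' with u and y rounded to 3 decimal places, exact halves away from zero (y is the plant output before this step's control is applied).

(exact arithmetic carried between steps; '≈' marks a value shown rounded to 6 d.p. or computed from one; I and e_prev carry over from the previous line; the table rounds u and y to 3 d.p., halves away from zero)
n=0: y=0, sp=1, e=sp−y=1; I=1, D=e−e_prev=1; u=1·1+3/4·1+2·1=3.75; next y=4/5·0+1/4·3.75=0.9375
n=1: y=0.9375, sp=1, e=sp−y=0.0625; I=1.0625, D=e−e_prev=-0.9375; u=1·0.0625+3/4·1.0625+2·(-0.9375)=-1.015625; next y=4/5·0.9375+1/4·(-1.015625)≈0.496094
n=2: y≈0.496094, sp=1, e=sp−y≈0.503906; I≈1.566406, D=e−e_prev≈0.441406; u=1·0.503906+3/4·1.566406+2·0.441406≈2.561523; next y=4/5·0.496094+1/4·2.561523≈1.037256
n=3: y≈1.037256, sp=1, e=sp−y≈-0.037256; I≈1.529150, D=e−e_prev≈-0.541162; u=1·(-0.037256)+3/4·1.529150+2·(-0.541162)≈0.027283; next y=4/5·1.037256+1/4·0.027283≈0.836625
n=4: y≈0.836625, sp=1, e=sp−y≈0.163375; I≈1.692525, D=e−e_prev≈0.200630; u=1·0.163375+3/4·1.692525+2·0.200630≈1.834029; next y=4/5·0.836625+1/4·1.834029≈1.127808
n=5: y≈1.127808, sp=1, e=sp−y≈-0.127808; I≈1.564717, D=e−e_prev≈-0.291182; u=1·(-0.127808)+3/4·1.564717+2·(-0.291182)≈0.463366; next y=4/5·1.127808+1/4·0.463366≈1.018088
n=6: y≈1.018088, sp=1, e=sp−y≈-0.018088; I≈1.546630, D=e−e_prev≈0.109720; u=1·(-0.018088)+3/4·1.546630+2·0.109720≈1.361325; next y=4/5·1.018088+1/4·1.361325≈1.154801
n=7: y≈1.154801, sp=1, e=sp−y≈-0.154801; I≈1.391829, D=e−e_prev≈-0.136714; u=1·(-0.154801)+3/4·1.391829+2·(-0.136714)≈0.615643; next y=4/5·1.154801+1/4·0.615643≈1.077752
n=8: y≈1.077752, sp=1, e=sp−y≈-0.077752; I≈1.314077, D=e−e_prev≈0.077050; u=1·(-0.077752)+3/4·1.314077+2·0.077050≈1.061905; next y=4/5·1.077752+1/4·1.061905≈1.127678
n=9: y≈1.127678, sp=1, e=sp−y≈-0.127678; I≈1.186399, D=e−e_prev≈-0.049926; u=1·(-0.127678)+3/4·1.186399+2·(-0.049926)≈0.662270; next y=4/5·1.127678+1/4·0.662270≈1.067710

0 1 3.750 0.000
1 1 -1.016 0.938
2 1 2.562 0.496
3 1 0.027 1.037
4 1 1.834 0.837
5 1 0.463 1.128
6 1 1.361 1.018
7 1 0.616 1.155
8 1 1.062 1.078
9 1 0.662 1.128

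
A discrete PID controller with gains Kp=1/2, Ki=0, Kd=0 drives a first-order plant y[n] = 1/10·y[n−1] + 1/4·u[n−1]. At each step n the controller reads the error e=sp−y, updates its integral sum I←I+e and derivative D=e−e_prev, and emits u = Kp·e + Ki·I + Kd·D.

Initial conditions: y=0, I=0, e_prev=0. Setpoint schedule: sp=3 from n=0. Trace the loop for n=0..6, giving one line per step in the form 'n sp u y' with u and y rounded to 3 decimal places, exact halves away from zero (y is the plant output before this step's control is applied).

(exact arithmetic carried between steps; '≈' marks a value shown rounded to 6 d.p. or computed from one; I and e_prev carry over from the previous line; the table rounds u and y to 3 d.p., halves away from zero)
n=0: y=0, sp=3, e=sp−y=3; I=3, D=e−e_prev=3; u=1/2·3+0·3+0·3=1.5; next y=1/10·0+1/4·1.5=0.375
n=1: y=0.375, sp=3, e=sp−y=2.625; I=5.625, D=e−e_prev=-0.375; u=1/2·2.625+0·5.625+0·(-0.375)=1.3125; next y=1/10·0.375+1/4·1.3125=0.365625
n=2: y=0.365625, sp=3, e=sp−y=2.634375; I=8.259375, D=e−e_prev=0.009375; u=1/2·2.634375+0·8.259375+0·0.009375≈1.317188; next y=1/10·0.365625+1/4·1.317188≈0.365859
n=3: y≈0.365859, sp=3, e=sp−y≈2.634141; I≈10.893516, D=e−e_prev≈-0.000234; u=1/2·2.634141+0·10.893516+0·(-0.000234)≈1.317070; next y=1/10·0.365859+1/4·1.317070≈0.365854
n=4: y≈0.365854, sp=3, e=sp−y≈2.634146; I≈13.527662, D=e−e_prev≈0.000006; u=1/2·2.634146+0·13.527662+0·0.000006≈1.317073; next y=1/10·0.365854+1/4·1.317073≈0.365854
n=5: y≈0.365854, sp=3, e=sp−y≈2.634146; I≈16.161808, D=e−e_prev≈0.000000; u=1/2·2.634146+0·16.161808+0·0.000000≈1.317073; next y=1/10·0.365854+1/4·1.317073≈0.365854
n=6: y≈0.365854, sp=3, e=sp−y≈2.634146; I≈18.795955, D=e−e_prev≈0.000000; u=1/2·2.634146+0·18.795955+0·0.000000≈1.317073; next y=1/10·0.365854+1/4·1.317073≈0.365854

0 3 1.500 0.000
1 3 1.313 0.375
2 3 1.317 0.366
3 3 1.317 0.366
4 3 1.317 0.366
5 3 1.317 0.366
6 3 1.317 0.366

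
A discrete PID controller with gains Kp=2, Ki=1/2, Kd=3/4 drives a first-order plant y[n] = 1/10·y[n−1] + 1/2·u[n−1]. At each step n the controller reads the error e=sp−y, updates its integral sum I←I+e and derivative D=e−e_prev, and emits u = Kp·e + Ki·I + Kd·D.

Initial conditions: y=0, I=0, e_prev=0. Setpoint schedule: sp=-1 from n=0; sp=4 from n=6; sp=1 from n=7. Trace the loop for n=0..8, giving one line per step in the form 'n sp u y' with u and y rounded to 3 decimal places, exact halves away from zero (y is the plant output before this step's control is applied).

0 -1 -3.250 0.000
1 -1 2.281 -1.625
2 -1 -7.085 0.978
3 -1 8.253 -3.445
4 -1 -17.329 3.782
5 -1 24.921 -8.286
6 4 -28.970 11.632
7 1 49.752 -13.322
8 1 -79.367 23.544

(exact arithmetic carried between steps; '≈' marks a value shown rounded to 6 d.p. or computed from one; I and e_prev carry over from the previous line; the table rounds u and y to 3 d.p., halves away from zero)
n=0: y=0, sp=-1, e=sp−y=-1; I=-1, D=e−e_prev=-1; u=2·(-1)+1/2·(-1)+3/4·(-1)=-3.25; next y=1/10·0+1/2·(-3.25)=-1.625
n=1: y=-1.625, sp=-1, e=sp−y=0.625; I=-0.375, D=e−e_prev=1.625; u=2·0.625+1/2·(-0.375)+3/4·1.625=2.28125; next y=1/10·(-1.625)+1/2·2.28125=0.978125
n=2: y=0.978125, sp=-1, e=sp−y=-1.978125; I=-2.353125, D=e−e_prev=-2.603125; u=2·(-1.978125)+1/2·(-2.353125)+3/4·(-2.603125)≈-7.085156; next y=1/10·0.978125+1/2·(-7.085156)≈-3.444766
n=3: y≈-3.444766, sp=-1, e=sp−y≈2.444766; I≈0.091641, D=e−e_prev≈4.422891; u=2·2.444766+1/2·0.091641+3/4·4.422891≈8.252520; next y=1/10·(-3.444766)+1/2·8.252520≈3.781783
n=4: y≈3.781783, sp=-1, e=sp−y≈-4.781783; I≈-4.690143, D=e−e_prev≈-7.226549; u=2·(-4.781783)+1/2·(-4.690143)+3/4·(-7.226549)≈-17.328549; next y=1/10·3.781783+1/2·(-17.328549)≈-8.286096
n=5: y≈-8.286096, sp=-1, e=sp−y≈7.286096; I≈2.595954, D=e−e_prev≈12.067880; u=2·7.286096+1/2·2.595954+3/4·12.067880≈24.921079; next y=1/10·(-8.286096)+1/2·24.921079≈11.631930
n=6: y≈11.631930, sp=4, e=sp−y≈-7.631930; I≈-5.035976, D=e−e_prev≈-14.918026; u=2·(-7.631930)+1/2·(-5.035976)+3/4·(-14.918026)≈-28.970368; next y=1/10·11.631930+1/2·(-28.970368)≈-13.321991
n=7: y≈-13.321991, sp=1, e=sp−y≈14.321991; I≈9.286015, D=e−e_prev≈21.953921; u=2·14.321991+1/2·9.286015+3/4·21.953921≈49.752430; next y=1/10·(-13.321991)+1/2·49.752430≈23.544016
n=8: y≈23.544016, sp=1, e=sp−y≈-22.544016; I≈-13.258001, D=e−e_prev≈-36.866007; u=2·(-22.544016)+1/2·(-13.258001)+3/4·(-36.866007)≈-79.366537; next y=1/10·23.544016+1/2·(-79.366537)≈-37.328867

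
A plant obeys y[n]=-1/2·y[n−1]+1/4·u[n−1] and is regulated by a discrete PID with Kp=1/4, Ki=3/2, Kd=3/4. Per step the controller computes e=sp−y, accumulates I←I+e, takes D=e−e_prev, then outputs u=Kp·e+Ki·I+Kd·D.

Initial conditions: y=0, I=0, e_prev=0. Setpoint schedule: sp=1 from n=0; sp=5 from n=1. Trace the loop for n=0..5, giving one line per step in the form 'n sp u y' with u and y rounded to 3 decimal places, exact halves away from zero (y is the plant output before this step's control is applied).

(exact arithmetic carried between steps; '≈' marks a value shown rounded to 6 d.p. or computed from one; I and e_prev carry over from the previous line; the table rounds u and y to 3 d.p., halves away from zero)
n=0: y=0, sp=1, e=sp−y=1; I=1, D=e−e_prev=1; u=1/4·1+3/2·1+3/4·1=2.5; next y=-1/2·0+1/4·2.5=0.625
n=1: y=0.625, sp=5, e=sp−y=4.375; I=5.375, D=e−e_prev=3.375; u=1/4·4.375+3/2·5.375+3/4·3.375=11.6875; next y=-1/2·0.625+1/4·11.6875=2.609375
n=2: y=2.609375, sp=5, e=sp−y=2.390625; I=7.765625, D=e−e_prev=-1.984375; u=1/4·2.390625+3/2·7.765625+3/4·(-1.984375)≈10.757813; next y=-1/2·2.609375+1/4·10.757813≈1.384766
n=3: y≈1.384766, sp=5, e=sp−y≈3.615234; I≈11.380859, D=e−e_prev≈1.224609; u=1/4·3.615234+3/2·11.380859+3/4·1.224609≈18.893555; next y=-1/2·1.384766+1/4·18.893555≈4.031006
n=4: y≈4.031006, sp=5, e=sp−y≈0.968994; I≈12.349854, D=e−e_prev≈-2.646240; u=1/4·0.968994+3/2·12.349854+3/4·(-2.646240)≈16.782349; next y=-1/2·4.031006+1/4·16.782349≈2.180084
n=5: y≈2.180084, sp=5, e=sp−y≈2.819916; I≈15.169769, D=e−e_prev≈1.850922; u=1/4·2.819916+3/2·15.169769+3/4·1.850922≈24.847824; next y=-1/2·2.180084+1/4·24.847824≈5.121914

0 1 2.500 0.000
1 5 11.688 0.625
2 5 10.758 2.609
3 5 18.894 1.385
4 5 16.782 4.031
5 5 24.848 2.180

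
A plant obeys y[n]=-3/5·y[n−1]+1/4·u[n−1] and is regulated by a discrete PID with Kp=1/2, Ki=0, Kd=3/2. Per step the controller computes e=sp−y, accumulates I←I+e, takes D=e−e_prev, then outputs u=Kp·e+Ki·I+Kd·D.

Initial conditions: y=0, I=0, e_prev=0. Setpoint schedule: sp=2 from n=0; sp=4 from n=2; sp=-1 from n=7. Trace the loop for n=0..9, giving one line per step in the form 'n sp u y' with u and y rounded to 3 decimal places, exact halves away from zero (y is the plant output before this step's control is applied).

0 2 4.000 0.000
1 2 -1.000 1.000
2 4 8.200 -0.850
3 4 -4.395 2.560
4 4 11.110 -2.635
5 4 -10.669 4.358
6 4 19.101 -5.282
7 -1 -31.812 7.945
8 -1 36.857 -12.720
9 -1 -53.272 16.846

(exact arithmetic carried between steps; '≈' marks a value shown rounded to 6 d.p. or computed from one; I and e_prev carry over from the previous line; the table rounds u and y to 3 d.p., halves away from zero)
n=0: y=0, sp=2, e=sp−y=2; I=2, D=e−e_prev=2; u=1/2·2+0·2+3/2·2=4; next y=-3/5·0+1/4·4=1
n=1: y=1, sp=2, e=sp−y=1; I=3, D=e−e_prev=-1; u=1/2·1+0·3+3/2·(-1)=-1; next y=-3/5·1+1/4·(-1)=-0.85
n=2: y=-0.85, sp=4, e=sp−y=4.85; I=7.85, D=e−e_prev=3.85; u=1/2·4.85+0·7.85+3/2·3.85=8.2; next y=-3/5·(-0.85)+1/4·8.2=2.56
n=3: y=2.56, sp=4, e=sp−y=1.44; I=9.29, D=e−e_prev=-3.41; u=1/2·1.44+0·9.29+3/2·(-3.41)=-4.395; next y=-3/5·2.56+1/4·(-4.395)=-2.63475
n=4: y=-2.63475, sp=4, e=sp−y=6.63475; I=15.92475, D=e−e_prev=5.19475; u=1/2·6.63475+0·15.92475+3/2·5.19475=11.1095; next y=-3/5·(-2.63475)+1/4·11.1095=4.358225
n=5: y=4.358225, sp=4, e=sp−y=-0.358225; I=15.566525, D=e−e_prev=-6.992975; u=1/2·(-0.358225)+0·15.566525+3/2·(-6.992975)=-10.668575; next y=-3/5·4.358225+1/4·(-10.668575)≈-5.282079
n=6: y≈-5.282079, sp=4, e=sp−y≈9.282079; I≈24.848604, D=e−e_prev≈9.640304; u=1/2·9.282079+0·24.848604+3/2·9.640304≈19.101495; next y=-3/5·(-5.282079)+1/4·19.101495≈7.944621
n=7: y=7.944621, sp=-1, e=sp−y=-8.944621; I≈15.903983, D=e−e_prev≈-18.226700; u=1/2·(-8.944621)+0·15.903983+3/2·(-18.226700)≈-31.812360; next y=-3/5·7.944621+1/4·(-31.812360)≈-12.719863
n=8: y≈-12.719863, sp=-1, e=sp−y≈11.719863; I≈27.623845, D=e−e_prev≈20.664484; u=1/2·11.719863+0·27.623845+3/2·20.664484≈36.856657; next y=-3/5·(-12.719863)+1/4·36.856657≈16.846082
n=9: y≈16.846082, sp=-1, e=sp−y≈-17.846082; I≈9.777764, D=e−e_prev≈-29.565944; u=1/2·(-17.846082)+0·9.777764+3/2·(-29.565944)≈-53.271957; next y=-3/5·16.846082+1/4·(-53.271957)≈-23.425638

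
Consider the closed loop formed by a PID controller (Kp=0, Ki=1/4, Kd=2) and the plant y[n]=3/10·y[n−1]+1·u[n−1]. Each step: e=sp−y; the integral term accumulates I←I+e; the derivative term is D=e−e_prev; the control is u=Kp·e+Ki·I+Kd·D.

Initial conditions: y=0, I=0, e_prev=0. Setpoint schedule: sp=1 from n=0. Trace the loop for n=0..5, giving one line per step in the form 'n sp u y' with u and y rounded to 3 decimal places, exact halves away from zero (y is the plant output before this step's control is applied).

0 1 2.250 0.000
1 1 -4.563 2.250
2 1 13.434 -3.888
3 1 -33.969 12.268
4 1 91.278 -30.288
5 1 -239.092 82.191

(exact arithmetic carried between steps; '≈' marks a value shown rounded to 6 d.p. or computed from one; I and e_prev carry over from the previous line; the table rounds u and y to 3 d.p., halves away from zero)
n=0: y=0, sp=1, e=sp−y=1; I=1, D=e−e_prev=1; u=0·1+1/4·1+2·1=2.25; next y=3/10·0+1·2.25=2.25
n=1: y=2.25, sp=1, e=sp−y=-1.25; I=-0.25, D=e−e_prev=-2.25; u=0·(-1.25)+1/4·(-0.25)+2·(-2.25)=-4.5625; next y=3/10·2.25+1·(-4.5625)=-3.8875
n=2: y=-3.8875, sp=1, e=sp−y=4.8875; I=4.6375, D=e−e_prev=6.1375; u=0·4.8875+1/4·4.6375+2·6.1375=13.434375; next y=3/10·(-3.8875)+1·13.434375=12.268125
n=3: y=12.268125, sp=1, e=sp−y=-11.268125; I=-6.630625, D=e−e_prev=-16.155625; u=0·(-11.268125)+1/4·(-6.630625)+2·(-16.155625)≈-33.968906; next y=3/10·12.268125+1·(-33.968906)≈-30.288469
n=4: y≈-30.288469, sp=1, e=sp−y≈31.288469; I≈24.657844, D=e−e_prev≈42.556594; u=0·31.288469+1/4·24.657844+2·42.556594≈91.277648; next y=3/10·(-30.288469)+1·91.277648≈82.191108
n=5: y≈82.191108, sp=1, e=sp−y≈-81.191108; I≈-56.533264, D=e−e_prev≈-112.479577; u=0·(-81.191108)+1/4·(-56.533264)+2·(-112.479577)≈-239.092469; next y=3/10·82.191108+1·(-239.092469)≈-214.435137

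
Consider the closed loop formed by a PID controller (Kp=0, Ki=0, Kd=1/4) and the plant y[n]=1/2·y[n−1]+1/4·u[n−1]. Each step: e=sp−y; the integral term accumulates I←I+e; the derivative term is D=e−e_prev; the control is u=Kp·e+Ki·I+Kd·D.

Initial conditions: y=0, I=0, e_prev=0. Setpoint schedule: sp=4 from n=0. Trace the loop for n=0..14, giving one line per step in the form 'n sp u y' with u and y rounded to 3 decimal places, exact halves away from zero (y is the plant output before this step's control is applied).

0 4 1.000 0.000
1 4 -0.063 0.250
2 4 0.035 0.109
3 4 0.011 0.063
4 4 0.007 0.035
5 4 0.004 0.019
6 4 0.002 0.011
7 4 0.001 0.006
8 4 0.001 0.003
9 4 0.000 0.002
10 4 0.000 0.001
11 4 0.000 0.001
12 4 0.000 0.000
13 4 0.000 0.000
14 4 0.000 0.000

(exact arithmetic carried between steps; '≈' marks a value shown rounded to 6 d.p. or computed from one; I and e_prev carry over from the previous line; the table rounds u and y to 3 d.p., halves away from zero)
n=0: y=0, sp=4, e=sp−y=4; I=4, D=e−e_prev=4; u=0·4+0·4+1/4·4=1; next y=1/2·0+1/4·1=0.25
n=1: y=0.25, sp=4, e=sp−y=3.75; I=7.75, D=e−e_prev=-0.25; u=0·3.75+0·7.75+1/4·(-0.25)=-0.0625; next y=1/2·0.25+1/4·(-0.0625)=0.109375
n=2: y=0.109375, sp=4, e=sp−y=3.890625; I=11.640625, D=e−e_prev=0.140625; u=0·3.890625+0·11.640625+1/4·0.140625≈0.035156; next y=1/2·0.109375+1/4·0.035156≈0.063477
n=3: y≈0.063477, sp=4, e=sp−y≈3.936523; I≈15.577148, D=e−e_prev≈0.045898; u=0·3.936523+0·15.577148+1/4·0.045898≈0.011475; next y=1/2·0.063477+1/4·0.011475≈0.034607
n=4: y≈0.034607, sp=4, e=sp−y≈3.965393; I≈19.542542, D=e−e_prev≈0.028870; u=0·3.965393+0·19.542542+1/4·0.028870≈0.007217; next y=1/2·0.034607+1/4·0.007217≈0.019108
n=5: y≈0.019108, sp=4, e=sp−y≈3.980892; I≈23.523434, D=e−e_prev≈0.015499; u=0·3.980892+0·23.523434+1/4·0.015499≈0.003875; next y=1/2·0.019108+1/4·0.003875≈0.010523
n=6: y≈0.010523, sp=4, e=sp−y≈3.989477; I≈27.512911, D=e−e_prev≈0.008585; u=0·3.989477+0·27.512911+1/4·0.008585≈0.002146; next y=1/2·0.010523+1/4·0.002146≈0.005798
n=7: y≈0.005798, sp=4, e=sp−y≈3.994202; I≈31.507113, D=e−e_prev≈0.004725; u=0·3.994202+0·31.507113+1/4·0.004725≈0.001181; next y=1/2·0.005798+1/4·0.001181≈0.003194
n=8: y≈0.003194, sp=4, e=sp−y≈3.996806; I≈35.503919, D=e−e_prev≈0.002604; u=0·3.996806+0·35.503919+1/4·0.002604≈0.000651; next y=1/2·0.003194+1/4·0.000651≈0.001760
n=9: y≈0.001760, sp=4, e=sp−y≈3.998240; I≈39.502159, D=e−e_prev≈0.001434; u=0·3.998240+0·39.502159+1/4·0.001434≈0.000359; next y=1/2·0.001760+1/4·0.000359≈0.000970
n=10: y≈0.000970, sp=4, e=sp−y≈3.999030; I≈43.501190, D=e−e_prev≈0.000790; u=0·3.999030+0·43.501190+1/4·0.000790≈0.000198; next y=1/2·0.000970+1/4·0.000198≈0.000534
n=11: y≈0.000534, sp=4, e=sp−y≈3.999466; I≈47.500655, D=e−e_prev≈0.000435; u=0·3.999466+0·47.500655+1/4·0.000435≈0.000109; next y=1/2·0.000534+1/4·0.000109≈0.000294
n=12: y≈0.000294, sp=4, e=sp−y≈3.999706; I≈51.500361, D=e−e_prev≈0.000240; u=0·3.999706+0·51.500361+1/4·0.000240≈0.000060; next y=1/2·0.000294+1/4·0.000060≈0.000162
n=13: y≈0.000162, sp=4, e=sp−y≈3.999838; I≈55.500199, D=e−e_prev≈0.000132; u=0·3.999838+0·55.500199+1/4·0.000132≈0.000033; next y=1/2·0.000162+1/4·0.000033≈0.000089
n=14: y≈0.000089, sp=4, e=sp−y≈3.999911; I≈59.500110, D=e−e_prev≈0.000073; u=0·3.999911+0·59.500110+1/4·0.000073≈0.000018; next y=1/2·0.000089+1/4·0.000018≈0.000049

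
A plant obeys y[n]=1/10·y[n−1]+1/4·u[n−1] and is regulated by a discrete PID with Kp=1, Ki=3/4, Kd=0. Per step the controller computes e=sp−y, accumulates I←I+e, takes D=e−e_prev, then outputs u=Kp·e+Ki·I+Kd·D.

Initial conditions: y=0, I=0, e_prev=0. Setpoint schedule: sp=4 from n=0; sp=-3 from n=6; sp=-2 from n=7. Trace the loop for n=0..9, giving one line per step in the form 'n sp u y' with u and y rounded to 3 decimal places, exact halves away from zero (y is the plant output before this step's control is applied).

0 4 7.000 0.000
1 4 6.938 1.750
2 4 8.346 1.909
3 4 9.270 2.277
4 4 10.093 2.545
5 4 10.777 2.778
6 -3 -0.896 2.972
7 -2 1.448 0.073
8 -2 -0.625 0.369
9 -2 -1.547 -0.119

(exact arithmetic carried between steps; '≈' marks a value shown rounded to 6 d.p. or computed from one; I and e_prev carry over from the previous line; the table rounds u and y to 3 d.p., halves away from zero)
n=0: y=0, sp=4, e=sp−y=4; I=4, D=e−e_prev=4; u=1·4+3/4·4+0·4=7; next y=1/10·0+1/4·7=1.75
n=1: y=1.75, sp=4, e=sp−y=2.25; I=6.25, D=e−e_prev=-1.75; u=1·2.25+3/4·6.25+0·(-1.75)=6.9375; next y=1/10·1.75+1/4·6.9375=1.909375
n=2: y=1.909375, sp=4, e=sp−y=2.090625; I=8.340625, D=e−e_prev=-0.159375; u=1·2.090625+3/4·8.340625+0·(-0.159375)≈8.346094; next y=1/10·1.909375+1/4·8.346094≈2.277461
n=3: y≈2.277461, sp=4, e=sp−y≈1.722539; I≈10.063164, D=e−e_prev≈-0.368086; u=1·1.722539+3/4·10.063164+0·(-0.368086)≈9.269912; next y=1/10·2.277461+1/4·9.269912≈2.545224
n=4: y≈2.545224, sp=4, e=sp−y≈1.454776; I≈11.517940, D=e−e_prev≈-0.267763; u=1·1.454776+3/4·11.517940+0·(-0.267763)≈10.093231; next y=1/10·2.545224+1/4·10.093231≈2.777830
n=5: y≈2.777830, sp=4, e=sp−y≈1.222170; I≈12.740110, D=e−e_prev≈-0.232606; u=1·1.222170+3/4·12.740110+0·(-0.232606)≈10.777252; next y=1/10·2.777830+1/4·10.777252≈2.972096
n=6: y≈2.972096, sp=-3, e=sp−y≈-5.972096; I≈6.768014, D=e−e_prev≈-7.194266; u=1·(-5.972096)+3/4·6.768014+0·(-7.194266)≈-0.896086; next y=1/10·2.972096+1/4·(-0.896086)≈0.073188
n=7: y≈0.073188, sp=-2, e=sp−y≈-2.073188; I≈4.694826, D=e−e_prev≈3.898908; u=1·(-2.073188)+3/4·4.694826+0·3.898908≈1.447931; next y=1/10·0.073188+1/4·1.447931≈0.369302
n=8: y≈0.369302, sp=-2, e=sp−y≈-2.369302; I≈2.325524, D=e−e_prev≈-0.296113; u=1·(-2.369302)+3/4·2.325524+0·(-0.296113)≈-0.625159; next y=1/10·0.369302+1/4·(-0.625159)≈-0.119359
n=9: y≈-0.119359, sp=-2, e=sp−y≈-1.880641; I≈0.444883, D=e−e_prev≈0.488661; u=1·(-1.880641)+3/4·0.444883+0·0.488661≈-1.546978; next y=1/10·(-0.119359)+1/4·(-1.546978)≈-0.398680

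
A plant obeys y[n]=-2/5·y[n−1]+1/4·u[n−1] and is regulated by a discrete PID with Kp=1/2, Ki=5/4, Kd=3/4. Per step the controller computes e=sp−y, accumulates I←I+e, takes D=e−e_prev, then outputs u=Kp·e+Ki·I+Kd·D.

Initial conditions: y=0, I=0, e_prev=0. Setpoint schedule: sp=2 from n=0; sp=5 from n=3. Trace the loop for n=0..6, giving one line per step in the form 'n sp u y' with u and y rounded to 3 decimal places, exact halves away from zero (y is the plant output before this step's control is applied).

0 2 5.000 0.000
1 2 2.875 1.250
2 2 7.328 0.219
3 5 12.467 1.745
4 5 13.745 2.419
5 5 17.352 2.469
6 5 18.349 3.351

(exact arithmetic carried between steps; '≈' marks a value shown rounded to 6 d.p. or computed from one; I and e_prev carry over from the previous line; the table rounds u and y to 3 d.p., halves away from zero)
n=0: y=0, sp=2, e=sp−y=2; I=2, D=e−e_prev=2; u=1/2·2+5/4·2+3/4·2=5; next y=-2/5·0+1/4·5=1.25
n=1: y=1.25, sp=2, e=sp−y=0.75; I=2.75, D=e−e_prev=-1.25; u=1/2·0.75+5/4·2.75+3/4·(-1.25)=2.875; next y=-2/5·1.25+1/4·2.875=0.21875
n=2: y=0.21875, sp=2, e=sp−y=1.78125; I=4.53125, D=e−e_prev=1.03125; u=1/2·1.78125+5/4·4.53125+3/4·1.03125=7.328125; next y=-2/5·0.21875+1/4·7.328125≈1.744531
n=3: y≈1.744531, sp=5, e=sp−y≈3.255469; I≈7.786719, D=e−e_prev≈1.474219; u=1/2·3.255469+5/4·7.786719+3/4·1.474219≈12.466797; next y=-2/5·1.744531+1/4·12.466797≈2.418887
n=4: y≈2.418887, sp=5, e=sp−y≈2.581113; I≈10.367832, D=e−e_prev≈-0.674355; u=1/2·2.581113+5/4·10.367832+3/4·(-0.674355)≈13.744580; next y=-2/5·2.418887+1/4·13.744580≈2.468590
n=5: y≈2.468590, sp=5, e=sp−y≈2.531410; I≈12.899242, D=e−e_prev≈-0.049704; u=1/2·2.531410+5/4·12.899242+3/4·(-0.049704)≈17.352479; next y=-2/5·2.468590+1/4·17.352479≈3.350684
n=6: y≈3.350684, sp=5, e=sp−y≈1.649316; I≈14.548558, D=e−e_prev≈-0.882093; u=1/2·1.649316+5/4·14.548558+3/4·(-0.882093)≈18.348786; next y=-2/5·3.350684+1/4·18.348786≈3.246923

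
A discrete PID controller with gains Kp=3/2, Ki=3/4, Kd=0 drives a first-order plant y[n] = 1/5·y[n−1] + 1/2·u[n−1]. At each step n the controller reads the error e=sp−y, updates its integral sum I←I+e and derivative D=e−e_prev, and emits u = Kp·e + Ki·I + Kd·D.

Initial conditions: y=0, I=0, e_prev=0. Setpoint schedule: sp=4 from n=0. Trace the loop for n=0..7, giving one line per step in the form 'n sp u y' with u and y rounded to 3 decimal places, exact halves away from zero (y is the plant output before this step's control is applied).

0 4 9.000 0.000
1 4 1.875 4.500
2 4 7.491 1.838
3 4 3.993 4.113
4 4 6.819 2.819
5 4 5.108 3.973
6 4 6.534 3.349
7 4 5.699 3.937

(exact arithmetic carried between steps; '≈' marks a value shown rounded to 6 d.p. or computed from one; I and e_prev carry over from the previous line; the table rounds u and y to 3 d.p., halves away from zero)
n=0: y=0, sp=4, e=sp−y=4; I=4, D=e−e_prev=4; u=3/2·4+3/4·4+0·4=9; next y=1/5·0+1/2·9=4.5
n=1: y=4.5, sp=4, e=sp−y=-0.5; I=3.5, D=e−e_prev=-4.5; u=3/2·(-0.5)+3/4·3.5+0·(-4.5)=1.875; next y=1/5·4.5+1/2·1.875=1.8375
n=2: y=1.8375, sp=4, e=sp−y=2.1625; I=5.6625, D=e−e_prev=2.6625; u=3/2·2.1625+3/4·5.6625+0·2.6625=7.490625; next y=1/5·1.8375+1/2·7.490625≈4.112813
n=3: y≈4.112813, sp=4, e=sp−y≈-0.112813; I≈5.549688, D=e−e_prev≈-2.275313; u=3/2·(-0.112813)+3/4·5.549688+0·(-2.275313)≈3.993047; next y=1/5·4.112813+1/2·3.993047≈2.819086
n=4: y≈2.819086, sp=4, e=sp−y≈1.180914; I≈6.730602, D=e−e_prev≈1.293727; u=3/2·1.180914+3/4·6.730602+0·1.293727≈6.819322; next y=1/5·2.819086+1/2·6.819322≈3.973478
n=5: y≈3.973478, sp=4, e=sp−y≈0.026522; I≈6.757123, D=e−e_prev≈-1.154392; u=3/2·0.026522+3/4·6.757123+0·(-1.154392)≈5.107625; next y=1/5·3.973478+1/2·5.107625≈3.348508
n=6: y≈3.348508, sp=4, e=sp−y≈0.651492; I≈7.408615, D=e−e_prev≈0.624970; u=3/2·0.651492+3/4·7.408615+0·0.624970≈6.533699; next y=1/5·3.348508+1/2·6.533699≈3.936551
n=7: y≈3.936551, sp=4, e=sp−y≈0.063449; I≈7.472064, D=e−e_prev≈-0.588043; u=3/2·0.063449+3/4·7.472064+0·(-0.588043)≈5.699221; next y=1/5·3.936551+1/2·5.699221≈3.636921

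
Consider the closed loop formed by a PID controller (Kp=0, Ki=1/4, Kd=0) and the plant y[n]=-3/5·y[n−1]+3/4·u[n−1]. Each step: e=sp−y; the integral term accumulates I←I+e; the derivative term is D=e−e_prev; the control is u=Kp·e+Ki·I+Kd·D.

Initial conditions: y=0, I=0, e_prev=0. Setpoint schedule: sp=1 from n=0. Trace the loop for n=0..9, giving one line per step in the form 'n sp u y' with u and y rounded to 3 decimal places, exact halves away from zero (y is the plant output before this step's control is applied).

(exact arithmetic carried between steps; '≈' marks a value shown rounded to 6 d.p. or computed from one; I and e_prev carry over from the previous line; the table rounds u and y to 3 d.p., halves away from zero)
n=0: y=0, sp=1, e=sp−y=1; I=1, D=e−e_prev=1; u=0·1+1/4·1+0·1=0.25; next y=-3/5·0+3/4·0.25=0.1875
n=1: y=0.1875, sp=1, e=sp−y=0.8125; I=1.8125, D=e−e_prev=-0.1875; u=0·0.8125+1/4·1.8125+0·(-0.1875)=0.453125; next y=-3/5·0.1875+3/4·0.453125≈0.227344
n=2: y≈0.227344, sp=1, e=sp−y≈0.772656; I≈2.585156, D=e−e_prev≈-0.039844; u=0·0.772656+1/4·2.585156+0·(-0.039844)≈0.646289; next y=-3/5·0.227344+3/4·0.646289≈0.348311
n=3: y≈0.348311, sp=1, e=sp−y≈0.651689; I≈3.236846, D=e−e_prev≈-0.120967; u=0·0.651689+1/4·3.236846+0·(-0.120967)≈0.809211; next y=-3/5·0.348311+3/4·0.809211≈0.397922
n=4: y≈0.397922, sp=1, e=sp−y≈0.602078; I≈3.838923, D=e−e_prev≈-0.049612; u=0·0.602078+1/4·3.838923+0·(-0.049612)≈0.959731; next y=-3/5·0.397922+3/4·0.959731≈0.481045
n=5: y≈0.481045, sp=1, e=sp−y≈0.518955; I≈4.357879, D=e−e_prev≈-0.083123; u=0·0.518955+1/4·4.357879+0·(-0.083123)≈1.089470; next y=-3/5·0.481045+3/4·1.089470≈0.528475
n=6: y≈0.528475, sp=1, e=sp−y≈0.471525; I≈4.829403, D=e−e_prev≈-0.047431; u=0·0.471525+1/4·4.829403+0·(-0.047431)≈1.207351; next y=-3/5·0.528475+3/4·1.207351≈0.588428
n=7: y≈0.588428, sp=1, e=sp−y≈0.411572; I≈5.240975, D=e−e_prev≈-0.059953; u=0·0.411572+1/4·5.240975+0·(-0.059953)≈1.310244; next y=-3/5·0.588428+3/4·1.310244≈0.629626
n=8: y≈0.629626, sp=1, e=sp−y≈0.370374; I≈5.611349, D=e−e_prev≈-0.041198; u=0·0.370374+1/4·5.611349+0·(-0.041198)≈1.402837; next y=-3/5·0.629626+3/4·1.402837≈0.674352
n=9: y≈0.674352, sp=1, e=sp−y≈0.325648; I≈5.936997, D=e−e_prev≈-0.044726; u=0·0.325648+1/4·5.936997+0·(-0.044726)≈1.484249; next y=-3/5·0.674352+3/4·1.484249≈0.708576

0 1 0.250 0.000
1 1 0.453 0.188
2 1 0.646 0.227
3 1 0.809 0.348
4 1 0.960 0.398
5 1 1.089 0.481
6 1 1.207 0.528
7 1 1.310 0.588
8 1 1.403 0.630
9 1 1.484 0.674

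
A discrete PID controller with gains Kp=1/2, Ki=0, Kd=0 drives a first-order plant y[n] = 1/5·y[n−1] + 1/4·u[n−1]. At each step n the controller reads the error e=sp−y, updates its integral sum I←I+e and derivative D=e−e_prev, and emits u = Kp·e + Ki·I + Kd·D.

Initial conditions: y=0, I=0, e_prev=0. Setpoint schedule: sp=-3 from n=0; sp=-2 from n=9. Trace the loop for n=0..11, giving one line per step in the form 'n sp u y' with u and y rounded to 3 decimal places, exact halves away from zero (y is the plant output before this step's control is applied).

0 -3 -1.500 0.000
1 -3 -1.313 -0.375
2 -3 -1.298 -0.403
3 -3 -1.297 -0.405
4 -3 -1.297 -0.405
5 -3 -1.297 -0.405
6 -3 -1.297 -0.405
7 -3 -1.297 -0.405
8 -3 -1.297 -0.405
9 -2 -0.797 -0.405
10 -2 -0.860 -0.280
11 -2 -0.864 -0.271

(exact arithmetic carried between steps; '≈' marks a value shown rounded to 6 d.p. or computed from one; I and e_prev carry over from the previous line; the table rounds u and y to 3 d.p., halves away from zero)
n=0: y=0, sp=-3, e=sp−y=-3; I=-3, D=e−e_prev=-3; u=1/2·(-3)+0·(-3)+0·(-3)=-1.5; next y=1/5·0+1/4·(-1.5)=-0.375
n=1: y=-0.375, sp=-3, e=sp−y=-2.625; I=-5.625, D=e−e_prev=0.375; u=1/2·(-2.625)+0·(-5.625)+0·0.375=-1.3125; next y=1/5·(-0.375)+1/4·(-1.3125)=-0.403125
n=2: y=-0.403125, sp=-3, e=sp−y=-2.596875; I=-8.221875, D=e−e_prev=0.028125; u=1/2·(-2.596875)+0·(-8.221875)+0·0.028125≈-1.298438; next y=1/5·(-0.403125)+1/4·(-1.298438)≈-0.405234
n=3: y≈-0.405234, sp=-3, e=sp−y≈-2.594766; I≈-10.816641, D=e−e_prev≈0.002109; u=1/2·(-2.594766)+0·(-10.816641)+0·0.002109≈-1.297383; next y=1/5·(-0.405234)+1/4·(-1.297383)≈-0.405393
n=4: y≈-0.405393, sp=-3, e=sp−y≈-2.594607; I≈-13.411248, D=e−e_prev≈0.000158; u=1/2·(-2.594607)+0·(-13.411248)+0·0.000158≈-1.297304; next y=1/5·(-0.405393)+1/4·(-1.297304)≈-0.405404
n=5: y≈-0.405404, sp=-3, e=sp−y≈-2.594596; I≈-16.005844, D=e−e_prev≈0.000012; u=1/2·(-2.594596)+0·(-16.005844)+0·0.000012≈-1.297298; next y=1/5·(-0.405404)+1/4·(-1.297298)≈-0.405405
n=6: y≈-0.405405, sp=-3, e=sp−y≈-2.594595; I≈-18.600438, D=e−e_prev≈0.000001; u=1/2·(-2.594595)+0·(-18.600438)+0·0.000001≈-1.297297; next y=1/5·(-0.405405)+1/4·(-1.297297)≈-0.405405
n=7: y≈-0.405405, sp=-3, e=sp−y≈-2.594595; I≈-21.195033, D=e−e_prev≈0.000000; u=1/2·(-2.594595)+0·(-21.195033)+0·0.000000≈-1.297297; next y=1/5·(-0.405405)+1/4·(-1.297297)≈-0.405405
n=8: y≈-0.405405, sp=-3, e=sp−y≈-2.594595; I≈-23.789627, D=e−e_prev≈0.000000; u=1/2·(-2.594595)+0·(-23.789627)+0·0.000000≈-1.297297; next y=1/5·(-0.405405)+1/4·(-1.297297)≈-0.405405
n=9: y≈-0.405405, sp=-2, e=sp−y≈-1.594595; I≈-25.384222, D=e−e_prev≈1.000000; u=1/2·(-1.594595)+0·(-25.384222)+0·1.000000≈-0.797297; next y=1/5·(-0.405405)+1/4·(-0.797297)≈-0.280405
n=10: y≈-0.280405, sp=-2, e=sp−y≈-1.719595; I≈-27.103817, D=e−e_prev≈-0.125000; u=1/2·(-1.719595)+0·(-27.103817)+0·(-0.125000)≈-0.859797; next y=1/5·(-0.280405)+1/4·(-0.859797)≈-0.271030
n=11: y≈-0.271030, sp=-2, e=sp−y≈-1.728970; I≈-28.832786, D=e−e_prev≈-0.009375; u=1/2·(-1.728970)+0·(-28.832786)+0·(-0.009375)≈-0.864485; next y=1/5·(-0.271030)+1/4·(-0.864485)≈-0.270327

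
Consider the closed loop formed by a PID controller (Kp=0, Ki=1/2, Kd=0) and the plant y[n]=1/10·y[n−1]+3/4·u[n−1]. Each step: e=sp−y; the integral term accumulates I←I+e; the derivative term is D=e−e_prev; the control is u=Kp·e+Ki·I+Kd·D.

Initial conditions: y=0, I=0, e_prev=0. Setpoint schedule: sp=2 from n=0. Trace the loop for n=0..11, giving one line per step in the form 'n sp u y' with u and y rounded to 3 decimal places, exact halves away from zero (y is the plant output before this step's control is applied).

0 2 1.000 0.000
1 2 1.625 0.750
2 2 1.978 1.294
3 2 2.172 1.613
4 2 2.277 1.790
5 2 2.333 1.886
6 2 2.364 1.939
7 2 2.381 1.967
8 2 2.390 1.982
9 2 2.394 1.990
10 2 2.397 1.995
11 2 2.398 1.997

(exact arithmetic carried between steps; '≈' marks a value shown rounded to 6 d.p. or computed from one; I and e_prev carry over from the previous line; the table rounds u and y to 3 d.p., halves away from zero)
n=0: y=0, sp=2, e=sp−y=2; I=2, D=e−e_prev=2; u=0·2+1/2·2+0·2=1; next y=1/10·0+3/4·1=0.75
n=1: y=0.75, sp=2, e=sp−y=1.25; I=3.25, D=e−e_prev=-0.75; u=0·1.25+1/2·3.25+0·(-0.75)=1.625; next y=1/10·0.75+3/4·1.625=1.29375
n=2: y=1.29375, sp=2, e=sp−y=0.70625; I=3.95625, D=e−e_prev=-0.54375; u=0·0.70625+1/2·3.95625+0·(-0.54375)=1.978125; next y=1/10·1.29375+3/4·1.978125≈1.612969
n=3: y≈1.612969, sp=2, e=sp−y≈0.387031; I≈4.343281, D=e−e_prev≈-0.319219; u=0·0.387031+1/2·4.343281+0·(-0.319219)≈2.171641; next y=1/10·1.612969+3/4·2.171641≈1.790027
n=4: y≈1.790027, sp=2, e=sp−y≈0.209973; I≈4.553254, D=e−e_prev≈-0.177059; u=0·0.209973+1/2·4.553254+0·(-0.177059)≈2.276627; next y=1/10·1.790027+3/4·2.276627≈1.886473
n=5: y≈1.886473, sp=2, e=sp−y≈0.113527; I≈4.666781, D=e−e_prev≈-0.096446; u=0·0.113527+1/2·4.666781+0·(-0.096446)≈2.333390; next y=1/10·1.886473+3/4·2.333390≈1.938690
n=6: y≈1.938690, sp=2, e=sp−y≈0.061310; I≈4.728091, D=e−e_prev≈-0.052217; u=0·0.061310+1/2·4.728091+0·(-0.052217)≈2.364045; next y=1/10·1.938690+3/4·2.364045≈1.966903
n=7: y≈1.966903, sp=2, e=sp−y≈0.033097; I≈4.761188, D=e−e_prev≈-0.028213; u=0·0.033097+1/2·4.761188+0·(-0.028213)≈2.380594; next y=1/10·1.966903+3/4·2.380594≈1.982136
n=8: y≈1.982136, sp=2, e=sp−y≈0.017864; I≈4.779052, D=e−e_prev≈-0.015233; u=0·0.017864+1/2·4.779052+0·(-0.015233)≈2.389526; next y=1/10·1.982136+3/4·2.389526≈1.990358
n=9: y≈1.990358, sp=2, e=sp−y≈0.009642; I≈4.788694, D=e−e_prev≈-0.008222; u=0·0.009642+1/2·4.788694+0·(-0.008222)≈2.394347; next y=1/10·1.990358+3/4·2.394347≈1.994796
n=10: y≈1.994796, sp=2, e=sp−y≈0.005204; I≈4.793898, D=e−e_prev≈-0.004438; u=0·0.005204+1/2·4.793898+0·(-0.004438)≈2.396949; next y=1/10·1.994796+3/4·2.396949≈1.997191
n=11: y≈1.997191, sp=2, e=sp−y≈0.002809; I≈4.796707, D=e−e_prev≈-0.002395; u=0·0.002809+1/2·4.796707+0·(-0.002395)≈2.398353; next y=1/10·1.997191+3/4·2.398353≈1.998484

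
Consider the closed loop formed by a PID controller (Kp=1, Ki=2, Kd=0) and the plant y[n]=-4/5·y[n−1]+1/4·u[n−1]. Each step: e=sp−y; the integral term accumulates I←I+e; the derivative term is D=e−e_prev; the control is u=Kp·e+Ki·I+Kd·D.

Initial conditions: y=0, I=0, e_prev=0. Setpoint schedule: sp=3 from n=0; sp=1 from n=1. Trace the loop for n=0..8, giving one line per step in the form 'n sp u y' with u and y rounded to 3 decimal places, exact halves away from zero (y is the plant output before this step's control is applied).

0 3 9.000 0.000
1 1 2.250 2.250
2 1 10.213 -1.238
3 1 0.346 3.543
4 1 14.133 -2.748
5 1 -3.810 5.732
6 1 20.535 -5.538
7 1 -11.695 9.564
8 1 31.594 -10.575

(exact arithmetic carried between steps; '≈' marks a value shown rounded to 6 d.p. or computed from one; I and e_prev carry over from the previous line; the table rounds u and y to 3 d.p., halves away from zero)
n=0: y=0, sp=3, e=sp−y=3; I=3, D=e−e_prev=3; u=1·3+2·3+0·3=9; next y=-4/5·0+1/4·9=2.25
n=1: y=2.25, sp=1, e=sp−y=-1.25; I=1.75, D=e−e_prev=-4.25; u=1·(-1.25)+2·1.75+0·(-4.25)=2.25; next y=-4/5·2.25+1/4·2.25=-1.2375
n=2: y=-1.2375, sp=1, e=sp−y=2.2375; I=3.9875, D=e−e_prev=3.4875; u=1·2.2375+2·3.9875+0·3.4875=10.2125; next y=-4/5·(-1.2375)+1/4·10.2125=3.543125
n=3: y=3.543125, sp=1, e=sp−y=-2.543125; I=1.444375, D=e−e_prev=-4.780625; u=1·(-2.543125)+2·1.444375+0·(-4.780625)=0.345625; next y=-4/5·3.543125+1/4·0.345625≈-2.748094
n=4: y≈-2.748094, sp=1, e=sp−y≈3.748094; I≈5.192469, D=e−e_prev≈6.291219; u=1·3.748094+2·5.192469+0·6.291219≈14.133031; next y=-4/5·(-2.748094)+1/4·14.133031≈5.731733
n=5: y≈5.731733, sp=1, e=sp−y≈-4.731733; I≈0.460736, D=e−e_prev≈-8.479827; u=1·(-4.731733)+2·0.460736+0·(-8.479827)≈-3.810261; next y=-4/5·5.731733+1/4·(-3.810261)≈-5.537951
n=6: y≈-5.537951, sp=1, e=sp−y≈6.537951; I≈6.998687, D=e−e_prev≈11.269684; u=1·6.537951+2·6.998687+0·11.269684≈20.535326; next y=-4/5·(-5.537951)+1/4·20.535326≈9.564193
n=7: y≈9.564193, sp=1, e=sp−y≈-8.564193; I≈-1.565505, D=e−e_prev≈-15.102144; u=1·(-8.564193)+2·(-1.565505)+0·(-15.102144)≈-11.695203; next y=-4/5·9.564193+1/4·(-11.695203)≈-10.575155
n=8: y≈-10.575155, sp=1, e=sp−y≈11.575155; I≈10.009650, D=e−e_prev≈20.139348; u=1·11.575155+2·10.009650+0·20.139348≈31.594455; next y=-4/5·(-10.575155)+1/4·31.594455≈16.358738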